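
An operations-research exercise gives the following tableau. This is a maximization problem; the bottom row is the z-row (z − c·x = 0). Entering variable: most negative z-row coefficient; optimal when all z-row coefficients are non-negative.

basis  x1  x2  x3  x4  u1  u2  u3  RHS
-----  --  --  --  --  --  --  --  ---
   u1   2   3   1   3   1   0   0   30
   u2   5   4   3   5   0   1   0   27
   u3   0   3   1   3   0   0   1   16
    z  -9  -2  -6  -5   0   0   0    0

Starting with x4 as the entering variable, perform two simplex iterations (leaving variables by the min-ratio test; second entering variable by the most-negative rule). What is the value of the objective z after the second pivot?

409/15

Ratio test on column x4 — row 1: 30/3 = 10; row 2: 27/5 = 27/5; row 3: 16/3 = 16/3. Minimum is 16/3 at row 3 (u3 leaves); pivot element 3.
Pivot on row 3; the z-row RHS becomes 0 − (-5)·(16/3) = 80/3.
Next entering variable (most negative z-row entry -9): x1.
Ratio test on column x1 — row 1: 14/2 = 7; row 2: (1/3)/5 = 1/15; row 3: entry 0 ≤ 0. Minimum is 1/15 at row 2 (u2 leaves); pivot element 5.
After the second pivot the z-row RHS is 80/3 − (-9)·(1/15) = 409/15.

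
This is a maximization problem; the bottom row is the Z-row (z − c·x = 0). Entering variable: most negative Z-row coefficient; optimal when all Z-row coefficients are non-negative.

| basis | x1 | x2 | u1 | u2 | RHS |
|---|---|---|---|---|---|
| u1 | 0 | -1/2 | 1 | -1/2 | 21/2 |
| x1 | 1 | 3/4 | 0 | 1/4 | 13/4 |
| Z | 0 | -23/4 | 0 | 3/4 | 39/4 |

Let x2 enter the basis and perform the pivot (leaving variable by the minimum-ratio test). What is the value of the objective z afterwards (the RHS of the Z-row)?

104/3

Ratio test on column x2 — row 1: entry -1/2 ≤ 0; row 2: (13/4)/(3/4) = 13/3. Minimum is 13/3 at row 2 (x1 leaves); pivot element 3/4.
Pivot on row 2; the Z-row RHS becomes 39/4 − (-23/4)·(13/3) = 104/3.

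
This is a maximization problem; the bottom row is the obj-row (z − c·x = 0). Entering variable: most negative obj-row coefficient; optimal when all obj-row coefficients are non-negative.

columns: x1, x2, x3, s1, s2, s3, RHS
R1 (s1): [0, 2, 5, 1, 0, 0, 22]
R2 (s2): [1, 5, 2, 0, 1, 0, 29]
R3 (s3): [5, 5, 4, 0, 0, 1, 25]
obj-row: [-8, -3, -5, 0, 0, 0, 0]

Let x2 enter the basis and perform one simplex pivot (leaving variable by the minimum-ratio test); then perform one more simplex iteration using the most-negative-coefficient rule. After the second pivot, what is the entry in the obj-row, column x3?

Ratio test on column x2 — row 1: 22/2 = 11; row 2: 29/5 = 29/5; row 3: 25/5 = 5. Minimum is 5 at row 3 (s3 leaves); pivot element 5.
Divide row 3 by 5; eliminate column x2 from the other rows.
Second iteration: most negative obj-row entry is -5 in column x1, so x1 enters.
Ratio test on column x1 — row 1: entry -2 ≤ 0; row 2: entry -4 ≤ 0; row 3: 5/1 = 5. Minimum is 5 at row 3 (x2 leaves); pivot element 1.
Divide row 3 by 1; eliminate column x1 from the other rows.
After both pivots, the entry at the obj-row, column x3 is 7/5.

7/5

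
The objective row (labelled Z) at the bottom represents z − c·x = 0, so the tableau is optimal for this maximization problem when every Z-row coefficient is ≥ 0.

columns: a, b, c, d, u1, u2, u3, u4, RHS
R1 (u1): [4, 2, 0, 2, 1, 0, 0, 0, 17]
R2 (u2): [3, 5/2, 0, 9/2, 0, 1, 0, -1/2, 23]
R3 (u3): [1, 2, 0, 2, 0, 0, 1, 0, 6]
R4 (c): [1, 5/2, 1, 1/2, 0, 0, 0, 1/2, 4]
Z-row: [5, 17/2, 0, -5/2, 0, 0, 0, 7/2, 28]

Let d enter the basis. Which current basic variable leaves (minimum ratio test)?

u3

Column d entries and ratios — u1: 17/2 = 17/2; u2: 23/(9/2) = 46/9; u3: 6/2 = 3; c: 4/(1/2) = 8.
Smallest ratio is 3 in the row of u3, so u3 leaves.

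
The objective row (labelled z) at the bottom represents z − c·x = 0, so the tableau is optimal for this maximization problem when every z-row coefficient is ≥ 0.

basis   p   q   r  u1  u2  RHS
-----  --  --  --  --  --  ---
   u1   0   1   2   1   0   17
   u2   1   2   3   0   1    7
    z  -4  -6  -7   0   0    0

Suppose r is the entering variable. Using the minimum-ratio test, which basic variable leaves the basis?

u2

Column r entries and ratios — u1: 17/2 = 17/2; u2: 7/3 = 7/3.
Smallest ratio is 7/3 in the row of u2, so u2 leaves.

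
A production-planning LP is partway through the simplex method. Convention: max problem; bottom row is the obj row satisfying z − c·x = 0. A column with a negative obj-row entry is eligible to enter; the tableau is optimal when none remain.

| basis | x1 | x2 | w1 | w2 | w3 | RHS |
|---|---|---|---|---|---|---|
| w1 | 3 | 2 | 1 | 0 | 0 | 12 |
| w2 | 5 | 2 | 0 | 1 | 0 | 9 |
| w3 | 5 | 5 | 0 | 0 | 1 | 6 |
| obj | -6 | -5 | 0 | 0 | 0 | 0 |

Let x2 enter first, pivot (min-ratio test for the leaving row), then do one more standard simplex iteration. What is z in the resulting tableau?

Ratio test on column x2 — row 1: 12/2 = 6; row 2: 9/2 = 9/2; row 3: 6/5 = 6/5. Minimum is 6/5 at row 3 (w3 leaves); pivot element 5.
Pivot on row 3; the obj-row RHS becomes 0 − (-5)·(6/5) = 6.
Next entering variable (most negative obj-row entry -1): x1.
Ratio test on column x1 — row 1: (48/5)/1 = 48/5; row 2: (33/5)/3 = 11/5; row 3: (6/5)/1 = 6/5. Minimum is 6/5 at row 3 (x2 leaves); pivot element 1.
After the second pivot the obj-row RHS is 6 − (-1)·(6/5) = 36/5.

36/5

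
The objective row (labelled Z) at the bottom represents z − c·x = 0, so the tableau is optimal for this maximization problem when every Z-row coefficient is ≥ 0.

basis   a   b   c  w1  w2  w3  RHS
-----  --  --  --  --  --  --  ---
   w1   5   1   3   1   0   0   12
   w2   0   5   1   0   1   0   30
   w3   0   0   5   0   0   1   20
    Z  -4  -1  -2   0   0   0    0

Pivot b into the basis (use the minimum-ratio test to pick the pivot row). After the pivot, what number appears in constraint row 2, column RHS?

Ratio test on column b — row 1: 12/1 = 12; row 2: 30/5 = 6; row 3: entry 0 ≤ 0. Minimum is 6 at row 2 (w2 leaves); pivot element 5.
Divide row 2 by 5; eliminate column b from the other rows.
In the new row 2, the RHS entry is the old entry divided by the pivot: 30/5 = 6.

6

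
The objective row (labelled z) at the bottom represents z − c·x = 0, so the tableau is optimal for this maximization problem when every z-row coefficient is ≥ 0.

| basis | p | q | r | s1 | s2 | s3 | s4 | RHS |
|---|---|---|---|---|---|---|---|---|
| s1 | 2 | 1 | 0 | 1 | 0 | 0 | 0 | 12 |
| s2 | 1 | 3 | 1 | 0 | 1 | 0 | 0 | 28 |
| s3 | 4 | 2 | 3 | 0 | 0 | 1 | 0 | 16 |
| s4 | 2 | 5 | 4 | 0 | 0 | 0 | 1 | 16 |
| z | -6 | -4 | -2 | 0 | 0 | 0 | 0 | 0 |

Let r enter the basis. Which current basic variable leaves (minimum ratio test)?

s4

Column r entries and ratios — s1: 0 ≤ 0, skip; s2: 28/1 = 28; s3: 16/3 = 16/3; s4: 16/4 = 4.
Smallest ratio is 4 in the row of s4, so s4 leaves.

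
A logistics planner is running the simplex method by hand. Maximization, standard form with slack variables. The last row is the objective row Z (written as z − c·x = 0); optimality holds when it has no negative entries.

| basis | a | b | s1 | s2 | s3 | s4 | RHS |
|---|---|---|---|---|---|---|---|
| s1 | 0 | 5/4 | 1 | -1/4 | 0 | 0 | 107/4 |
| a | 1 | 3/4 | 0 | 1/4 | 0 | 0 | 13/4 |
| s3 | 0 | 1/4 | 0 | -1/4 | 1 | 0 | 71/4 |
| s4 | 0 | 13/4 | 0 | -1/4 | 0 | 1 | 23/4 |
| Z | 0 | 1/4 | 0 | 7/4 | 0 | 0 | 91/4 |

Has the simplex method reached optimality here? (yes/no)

Every Z-row coefficient is ≥ 0, so the tableau is optimal.

yes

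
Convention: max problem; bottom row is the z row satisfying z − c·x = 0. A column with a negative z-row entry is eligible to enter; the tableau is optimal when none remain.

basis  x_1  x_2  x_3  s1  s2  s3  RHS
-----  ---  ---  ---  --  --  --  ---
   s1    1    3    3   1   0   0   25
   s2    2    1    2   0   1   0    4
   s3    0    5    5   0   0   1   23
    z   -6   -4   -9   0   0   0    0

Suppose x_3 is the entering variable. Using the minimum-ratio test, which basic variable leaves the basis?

Column x_3 entries and ratios — s1: 25/3 = 25/3; s2: 4/2 = 2; s3: 23/5 = 23/5.
Smallest ratio is 2 in the row of s2, so s2 leaves.

s2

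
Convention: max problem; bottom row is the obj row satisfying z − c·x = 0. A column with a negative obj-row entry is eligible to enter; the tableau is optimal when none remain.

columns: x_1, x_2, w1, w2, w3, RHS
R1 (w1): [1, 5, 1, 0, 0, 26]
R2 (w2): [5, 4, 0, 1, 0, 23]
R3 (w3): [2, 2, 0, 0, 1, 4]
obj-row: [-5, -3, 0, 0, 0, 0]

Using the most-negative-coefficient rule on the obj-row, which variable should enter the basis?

x_1

Negative obj-row entries: x_1: -5, x_2: -3.
The most negative is -5 in column x_1, so x_1 enters.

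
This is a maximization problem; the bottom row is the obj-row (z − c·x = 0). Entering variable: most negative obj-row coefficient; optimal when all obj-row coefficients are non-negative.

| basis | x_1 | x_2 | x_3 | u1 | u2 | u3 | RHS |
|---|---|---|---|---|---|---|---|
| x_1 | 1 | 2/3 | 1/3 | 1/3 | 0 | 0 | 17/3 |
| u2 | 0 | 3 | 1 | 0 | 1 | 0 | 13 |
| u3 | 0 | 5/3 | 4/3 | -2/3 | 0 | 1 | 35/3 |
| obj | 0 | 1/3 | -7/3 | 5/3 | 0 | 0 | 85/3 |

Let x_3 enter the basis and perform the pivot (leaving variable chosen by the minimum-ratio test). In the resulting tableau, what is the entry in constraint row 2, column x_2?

7/4

Ratio test on column x_3 — row 1: (17/3)/(1/3) = 17; row 2: 13/1 = 13; row 3: (35/3)/(4/3) = 35/4. Minimum is 35/4 at row 3 (u3 leaves); pivot element 4/3.
Divide row 3 by 4/3; eliminate column x_3 from the other rows.
Row 2 update in column x_2: 3 − 1·(5/4) = 7/4.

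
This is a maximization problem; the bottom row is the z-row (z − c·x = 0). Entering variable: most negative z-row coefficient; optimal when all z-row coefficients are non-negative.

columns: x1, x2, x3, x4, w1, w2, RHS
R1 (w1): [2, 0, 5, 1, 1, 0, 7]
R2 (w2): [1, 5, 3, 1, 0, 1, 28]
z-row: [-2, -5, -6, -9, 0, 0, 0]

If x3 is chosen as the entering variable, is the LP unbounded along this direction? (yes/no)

no

Column x3 has positive entries in row(s) 1, 2, so the ratio test bounds it — not unbounded.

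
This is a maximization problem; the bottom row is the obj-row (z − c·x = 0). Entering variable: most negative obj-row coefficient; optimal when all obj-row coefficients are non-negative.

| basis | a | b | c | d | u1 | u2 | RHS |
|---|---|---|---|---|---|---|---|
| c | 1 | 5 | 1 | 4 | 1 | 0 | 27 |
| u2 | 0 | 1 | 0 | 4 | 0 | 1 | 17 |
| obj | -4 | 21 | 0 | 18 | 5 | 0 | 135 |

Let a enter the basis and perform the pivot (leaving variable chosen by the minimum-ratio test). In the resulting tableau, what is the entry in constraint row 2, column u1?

Ratio test on column a — row 1: 27/1 = 27; row 2: entry 0 ≤ 0. Minimum is 27 at row 1 (c leaves); pivot element 1.
Divide row 1 by 1; eliminate column a from the other rows.
Row 2 update in column u1: 0 − 0·1 = 0.

0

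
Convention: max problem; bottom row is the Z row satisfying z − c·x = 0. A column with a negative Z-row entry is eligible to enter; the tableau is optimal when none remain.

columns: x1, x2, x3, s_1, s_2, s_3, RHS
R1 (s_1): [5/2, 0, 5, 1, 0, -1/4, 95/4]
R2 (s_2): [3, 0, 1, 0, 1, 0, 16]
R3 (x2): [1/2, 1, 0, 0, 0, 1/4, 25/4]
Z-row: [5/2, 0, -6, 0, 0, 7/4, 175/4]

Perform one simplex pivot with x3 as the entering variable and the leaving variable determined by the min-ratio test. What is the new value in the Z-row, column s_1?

Ratio test on column x3 — row 1: (95/4)/5 = 19/4; row 2: 16/1 = 16; row 3: entry 0 ≤ 0. Minimum is 19/4 at row 1 (s_1 leaves); pivot element 5.
Divide row 1 by 5; eliminate column x3 from the other rows.
Z-row update in column s_1: 0 − (-6)·(1/5) = 6/5.

6/5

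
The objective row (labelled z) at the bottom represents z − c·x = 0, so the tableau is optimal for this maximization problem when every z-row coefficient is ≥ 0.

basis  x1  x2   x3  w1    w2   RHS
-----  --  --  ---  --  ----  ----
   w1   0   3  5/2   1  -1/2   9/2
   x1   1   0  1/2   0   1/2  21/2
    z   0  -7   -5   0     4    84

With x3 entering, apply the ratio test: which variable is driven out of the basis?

Column x3 entries and ratios — w1: (9/2)/(5/2) = 9/5; x1: (21/2)/(1/2) = 21.
Smallest ratio is 9/5 in the row of w1, so w1 leaves.

w1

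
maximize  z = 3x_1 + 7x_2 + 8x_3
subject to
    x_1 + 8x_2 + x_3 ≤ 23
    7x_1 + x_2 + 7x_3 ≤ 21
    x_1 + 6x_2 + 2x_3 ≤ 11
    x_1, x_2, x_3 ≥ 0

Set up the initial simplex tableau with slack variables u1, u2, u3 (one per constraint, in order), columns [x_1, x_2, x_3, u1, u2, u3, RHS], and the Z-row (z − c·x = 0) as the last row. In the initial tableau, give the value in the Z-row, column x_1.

-3

The Z-row carries the negated objective coefficients: the x_1 entry is -3.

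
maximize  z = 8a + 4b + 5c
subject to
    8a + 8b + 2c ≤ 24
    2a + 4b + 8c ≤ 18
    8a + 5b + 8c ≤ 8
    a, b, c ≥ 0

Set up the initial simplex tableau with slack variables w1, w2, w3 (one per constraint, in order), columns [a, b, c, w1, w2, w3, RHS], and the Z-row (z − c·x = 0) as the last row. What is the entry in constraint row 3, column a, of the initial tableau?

8

Constraint 3 has coefficient 8 on a.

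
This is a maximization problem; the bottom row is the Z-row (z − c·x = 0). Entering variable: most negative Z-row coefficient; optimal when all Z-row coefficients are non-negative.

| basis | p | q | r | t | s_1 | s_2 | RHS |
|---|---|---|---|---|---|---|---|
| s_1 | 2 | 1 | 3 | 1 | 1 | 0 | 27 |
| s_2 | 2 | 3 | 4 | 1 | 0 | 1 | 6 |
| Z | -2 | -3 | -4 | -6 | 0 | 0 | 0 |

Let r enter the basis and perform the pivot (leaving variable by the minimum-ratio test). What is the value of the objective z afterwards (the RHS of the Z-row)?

Ratio test on column r — row 1: 27/3 = 9; row 2: 6/4 = 3/2. Minimum is 3/2 at row 2 (s_2 leaves); pivot element 4.
Pivot on row 2; the Z-row RHS becomes 0 − (-4)·(3/2) = 6.

6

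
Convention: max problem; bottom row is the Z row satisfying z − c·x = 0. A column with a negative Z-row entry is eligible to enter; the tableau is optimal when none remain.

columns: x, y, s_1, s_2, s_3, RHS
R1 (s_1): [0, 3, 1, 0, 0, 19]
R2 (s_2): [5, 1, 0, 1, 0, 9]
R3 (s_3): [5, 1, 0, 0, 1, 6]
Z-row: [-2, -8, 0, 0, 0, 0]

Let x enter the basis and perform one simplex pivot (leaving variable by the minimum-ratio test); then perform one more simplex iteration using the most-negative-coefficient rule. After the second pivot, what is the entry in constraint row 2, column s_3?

-1

Ratio test on column x — row 1: entry 0 ≤ 0; row 2: 9/5 = 9/5; row 3: 6/5 = 6/5. Minimum is 6/5 at row 3 (s_3 leaves); pivot element 5.
Divide row 3 by 5; eliminate column x from the other rows.
Second iteration: most negative Z-row entry is -38/5 in column y, so y enters.
Ratio test on column y — row 1: 19/3 = 19/3; row 2: entry 0 ≤ 0; row 3: (6/5)/(1/5) = 6. Minimum is 6 at row 3 (x leaves); pivot element 1/5.
Divide row 3 by 1/5; eliminate column y from the other rows.
After both pivots, the entry at constraint row 2, column s_3 is -1.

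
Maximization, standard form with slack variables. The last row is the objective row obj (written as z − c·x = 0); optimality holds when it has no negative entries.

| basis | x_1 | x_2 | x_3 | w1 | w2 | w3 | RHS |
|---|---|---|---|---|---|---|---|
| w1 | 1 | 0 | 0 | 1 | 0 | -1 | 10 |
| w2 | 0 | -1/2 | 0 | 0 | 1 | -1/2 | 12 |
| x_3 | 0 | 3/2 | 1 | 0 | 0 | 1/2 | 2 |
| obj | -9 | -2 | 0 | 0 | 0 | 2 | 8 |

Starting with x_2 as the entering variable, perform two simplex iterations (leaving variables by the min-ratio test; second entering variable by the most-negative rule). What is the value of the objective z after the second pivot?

302/3

Ratio test on column x_2 — row 1: entry 0 ≤ 0; row 2: entry -1/2 ≤ 0; row 3: 2/(3/2) = 4/3. Minimum is 4/3 at row 3 (x_3 leaves); pivot element 3/2.
Pivot on row 3; the obj-row RHS becomes 8 − (-2)·(4/3) = 32/3.
Next entering variable (most negative obj-row entry -9): x_1.
Ratio test on column x_1 — row 1: 10/1 = 10; row 2: entry 0 ≤ 0; row 3: entry 0 ≤ 0. Minimum is 10 at row 1 (w1 leaves); pivot element 1.
After the second pivot the obj-row RHS is 32/3 − (-9)·10 = 302/3.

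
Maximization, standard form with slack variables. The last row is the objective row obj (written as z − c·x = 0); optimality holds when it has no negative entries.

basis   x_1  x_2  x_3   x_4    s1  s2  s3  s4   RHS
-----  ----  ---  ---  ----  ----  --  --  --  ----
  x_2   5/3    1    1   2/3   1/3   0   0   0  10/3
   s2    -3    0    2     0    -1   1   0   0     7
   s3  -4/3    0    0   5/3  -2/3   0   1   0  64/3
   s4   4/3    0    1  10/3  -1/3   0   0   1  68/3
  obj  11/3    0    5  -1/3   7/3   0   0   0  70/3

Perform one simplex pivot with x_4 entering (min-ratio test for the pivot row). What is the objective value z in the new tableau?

Ratio test on column x_4 — row 1: (10/3)/(2/3) = 5; row 2: entry 0 ≤ 0; row 3: (64/3)/(5/3) = 64/5; row 4: (68/3)/(10/3) = 34/5. Minimum is 5 at row 1 (x_2 leaves); pivot element 2/3.
Pivot on row 1; the obj-row RHS becomes 70/3 − (-1/3)·5 = 25.

25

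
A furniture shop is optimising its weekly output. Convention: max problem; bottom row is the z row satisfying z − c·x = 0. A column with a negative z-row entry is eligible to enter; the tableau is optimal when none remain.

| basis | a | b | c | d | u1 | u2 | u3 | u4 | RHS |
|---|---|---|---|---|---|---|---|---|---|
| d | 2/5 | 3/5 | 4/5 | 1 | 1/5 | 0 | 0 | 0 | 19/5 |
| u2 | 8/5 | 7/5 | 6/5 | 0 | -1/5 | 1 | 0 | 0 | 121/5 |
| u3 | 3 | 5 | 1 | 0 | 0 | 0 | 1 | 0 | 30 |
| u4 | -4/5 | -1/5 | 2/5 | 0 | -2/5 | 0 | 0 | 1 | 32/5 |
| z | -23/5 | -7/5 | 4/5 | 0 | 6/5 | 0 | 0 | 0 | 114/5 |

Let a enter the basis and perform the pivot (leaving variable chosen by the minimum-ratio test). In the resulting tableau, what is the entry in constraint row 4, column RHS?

Ratio test on column a — row 1: (19/5)/(2/5) = 19/2; row 2: (121/5)/(8/5) = 121/8; row 3: 30/3 = 10; row 4: entry -4/5 ≤ 0. Minimum is 19/2 at row 1 (d leaves); pivot element 2/5.
Divide row 1 by 2/5; eliminate column a from the other rows.
Row 4 update in column RHS: 32/5 − (-4/5)·(19/2) = 14.

14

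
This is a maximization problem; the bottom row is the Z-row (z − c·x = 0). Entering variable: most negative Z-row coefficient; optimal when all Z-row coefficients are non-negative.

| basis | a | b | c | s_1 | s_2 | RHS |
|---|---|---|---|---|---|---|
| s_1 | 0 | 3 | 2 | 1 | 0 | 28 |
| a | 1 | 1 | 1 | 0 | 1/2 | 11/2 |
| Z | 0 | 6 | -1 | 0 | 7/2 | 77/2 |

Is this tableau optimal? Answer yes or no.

no

The Z-row has a negative entry -1 in column c, so it is not optimal.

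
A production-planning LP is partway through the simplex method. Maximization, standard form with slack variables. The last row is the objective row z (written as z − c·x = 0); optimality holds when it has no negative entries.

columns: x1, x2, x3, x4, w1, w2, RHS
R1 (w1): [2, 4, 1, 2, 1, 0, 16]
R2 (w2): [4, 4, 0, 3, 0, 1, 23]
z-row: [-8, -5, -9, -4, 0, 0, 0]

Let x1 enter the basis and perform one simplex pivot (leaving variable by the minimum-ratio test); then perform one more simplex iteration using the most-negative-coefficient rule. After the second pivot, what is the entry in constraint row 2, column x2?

Ratio test on column x1 — row 1: 16/2 = 8; row 2: 23/4 = 23/4. Minimum is 23/4 at row 2 (w2 leaves); pivot element 4.
Divide row 2 by 4; eliminate column x1 from the other rows.
Second iteration: most negative z-row entry is -9 in column x3, so x3 enters.
Ratio test on column x3 — row 1: (9/2)/1 = 9/2; row 2: entry 0 ≤ 0. Minimum is 9/2 at row 1 (w1 leaves); pivot element 1.
Divide row 1 by 1; eliminate column x3 from the other rows.
After both pivots, the entry at constraint row 2, column x2 is 1.

1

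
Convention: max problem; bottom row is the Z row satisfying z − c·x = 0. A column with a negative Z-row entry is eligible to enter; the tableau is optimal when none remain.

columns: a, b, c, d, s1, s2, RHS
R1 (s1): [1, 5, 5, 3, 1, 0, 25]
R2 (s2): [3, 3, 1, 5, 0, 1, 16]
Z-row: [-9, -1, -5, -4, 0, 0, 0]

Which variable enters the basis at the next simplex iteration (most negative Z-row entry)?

Negative Z-row entries: a: -9, b: -1, c: -5, d: -4.
The most negative is -9 in column a, so a enters.

a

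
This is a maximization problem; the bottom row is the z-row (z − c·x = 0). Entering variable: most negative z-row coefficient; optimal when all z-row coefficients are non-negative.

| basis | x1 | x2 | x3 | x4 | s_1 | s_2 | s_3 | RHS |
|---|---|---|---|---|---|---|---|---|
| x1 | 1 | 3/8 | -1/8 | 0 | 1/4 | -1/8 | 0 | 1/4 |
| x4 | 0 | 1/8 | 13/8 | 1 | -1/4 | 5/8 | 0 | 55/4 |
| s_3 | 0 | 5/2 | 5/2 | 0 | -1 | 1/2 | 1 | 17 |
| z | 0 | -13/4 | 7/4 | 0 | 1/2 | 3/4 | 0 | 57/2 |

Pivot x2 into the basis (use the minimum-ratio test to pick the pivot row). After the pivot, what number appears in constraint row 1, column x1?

8/3

Ratio test on column x2 — row 1: (1/4)/(3/8) = 2/3; row 2: (55/4)/(1/8) = 110; row 3: 17/(5/2) = 34/5. Minimum is 2/3 at row 1 (x1 leaves); pivot element 3/8.
Divide row 1 by 3/8; eliminate column x2 from the other rows.
In the new row 1, the x1 entry is the old entry divided by the pivot: 1/(3/8) = 8/3.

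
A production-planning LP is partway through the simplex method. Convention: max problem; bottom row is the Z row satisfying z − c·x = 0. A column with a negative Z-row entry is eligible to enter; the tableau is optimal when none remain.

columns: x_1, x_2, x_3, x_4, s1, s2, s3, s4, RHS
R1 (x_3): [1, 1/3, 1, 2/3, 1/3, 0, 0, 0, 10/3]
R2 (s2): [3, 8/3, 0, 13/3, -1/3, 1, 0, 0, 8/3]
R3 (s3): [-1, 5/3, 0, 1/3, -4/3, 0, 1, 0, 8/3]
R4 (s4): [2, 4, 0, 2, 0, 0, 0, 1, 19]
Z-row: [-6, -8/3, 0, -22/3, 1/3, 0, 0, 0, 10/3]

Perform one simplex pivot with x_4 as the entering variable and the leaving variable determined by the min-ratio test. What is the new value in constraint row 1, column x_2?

Ratio test on column x_4 — row 1: (10/3)/(2/3) = 5; row 2: (8/3)/(13/3) = 8/13; row 3: (8/3)/(1/3) = 8; row 4: 19/2 = 19/2. Minimum is 8/13 at row 2 (s2 leaves); pivot element 13/3.
Divide row 2 by 13/3; eliminate column x_4 from the other rows.
Row 1 update in column x_2: 1/3 − (2/3)·(8/13) = -1/13.

-1/13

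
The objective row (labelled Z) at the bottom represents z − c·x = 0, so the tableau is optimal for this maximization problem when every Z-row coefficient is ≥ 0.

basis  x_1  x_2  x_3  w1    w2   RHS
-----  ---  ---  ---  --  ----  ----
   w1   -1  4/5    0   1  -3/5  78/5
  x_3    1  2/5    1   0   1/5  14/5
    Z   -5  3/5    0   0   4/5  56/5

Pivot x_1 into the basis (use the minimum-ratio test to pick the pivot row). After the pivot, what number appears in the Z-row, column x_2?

13/5

Ratio test on column x_1 — row 1: entry -1 ≤ 0; row 2: (14/5)/1 = 14/5. Minimum is 14/5 at row 2 (x_3 leaves); pivot element 1.
Divide row 2 by 1; eliminate column x_1 from the other rows.
Z-row update in column x_2: 3/5 − (-5)·(2/5) = 13/5.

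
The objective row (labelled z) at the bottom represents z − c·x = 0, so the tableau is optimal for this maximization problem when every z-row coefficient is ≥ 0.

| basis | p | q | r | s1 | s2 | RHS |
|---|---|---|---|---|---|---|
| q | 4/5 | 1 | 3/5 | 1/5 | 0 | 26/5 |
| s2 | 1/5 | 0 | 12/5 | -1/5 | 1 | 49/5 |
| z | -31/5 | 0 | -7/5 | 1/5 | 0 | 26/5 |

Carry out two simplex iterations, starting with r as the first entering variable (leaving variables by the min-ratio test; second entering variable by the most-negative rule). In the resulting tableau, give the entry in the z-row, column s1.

Ratio test on column r — row 1: (26/5)/(3/5) = 26/3; row 2: (49/5)/(12/5) = 49/12. Minimum is 49/12 at row 2 (s2 leaves); pivot element 12/5.
Divide row 2 by 12/5; eliminate column r from the other rows.
Second iteration: most negative z-row entry is -73/12 in column p, so p enters.
Ratio test on column p — row 1: (11/4)/(3/4) = 11/3; row 2: (49/12)/(1/12) = 49. Minimum is 11/3 at row 1 (q leaves); pivot element 3/4.
Divide row 1 by 3/4; eliminate column p from the other rows.
After both pivots, the entry at the z-row, column s1 is 19/9.

19/9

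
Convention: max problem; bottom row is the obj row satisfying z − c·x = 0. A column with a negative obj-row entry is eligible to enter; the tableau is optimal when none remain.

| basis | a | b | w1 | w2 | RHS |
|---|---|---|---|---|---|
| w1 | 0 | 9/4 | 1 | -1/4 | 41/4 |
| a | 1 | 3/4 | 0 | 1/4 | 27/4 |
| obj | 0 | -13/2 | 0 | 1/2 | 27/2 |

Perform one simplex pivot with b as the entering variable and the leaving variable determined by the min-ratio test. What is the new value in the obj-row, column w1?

Ratio test on column b — row 1: (41/4)/(9/4) = 41/9; row 2: (27/4)/(3/4) = 9. Minimum is 41/9 at row 1 (w1 leaves); pivot element 9/4.
Divide row 1 by 9/4; eliminate column b from the other rows.
obj-row update in column w1: 0 − (-13/2)·(4/9) = 26/9.

26/9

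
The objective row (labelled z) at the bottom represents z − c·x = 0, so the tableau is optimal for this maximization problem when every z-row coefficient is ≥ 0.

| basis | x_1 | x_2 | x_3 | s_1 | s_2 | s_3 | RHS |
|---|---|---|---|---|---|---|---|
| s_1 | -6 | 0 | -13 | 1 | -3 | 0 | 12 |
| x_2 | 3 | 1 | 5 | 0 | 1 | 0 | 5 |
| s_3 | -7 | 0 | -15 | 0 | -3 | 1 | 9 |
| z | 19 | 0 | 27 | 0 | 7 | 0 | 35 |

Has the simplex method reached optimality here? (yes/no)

yes

Every z-row coefficient is ≥ 0, so the tableau is optimal.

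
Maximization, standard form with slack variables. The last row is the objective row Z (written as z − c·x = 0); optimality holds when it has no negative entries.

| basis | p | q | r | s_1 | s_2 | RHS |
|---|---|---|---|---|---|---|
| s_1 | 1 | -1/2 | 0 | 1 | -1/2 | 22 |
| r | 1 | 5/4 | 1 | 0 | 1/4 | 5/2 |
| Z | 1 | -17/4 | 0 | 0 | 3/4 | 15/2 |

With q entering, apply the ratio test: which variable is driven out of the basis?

Column q entries and ratios — s_1: -1/2 ≤ 0, skip; r: (5/2)/(5/4) = 2.
Smallest ratio is 2 in the row of r, so r leaves.

r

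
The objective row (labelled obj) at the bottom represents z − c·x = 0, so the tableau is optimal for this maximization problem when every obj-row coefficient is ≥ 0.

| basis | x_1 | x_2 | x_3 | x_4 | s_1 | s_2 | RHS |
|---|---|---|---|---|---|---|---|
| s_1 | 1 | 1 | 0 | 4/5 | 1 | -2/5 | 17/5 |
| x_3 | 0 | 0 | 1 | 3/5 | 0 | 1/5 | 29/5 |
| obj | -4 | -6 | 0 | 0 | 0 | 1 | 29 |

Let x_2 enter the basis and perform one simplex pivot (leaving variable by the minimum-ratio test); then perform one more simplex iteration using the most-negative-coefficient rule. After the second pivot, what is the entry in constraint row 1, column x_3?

Ratio test on column x_2 — row 1: (17/5)/1 = 17/5; row 2: entry 0 ≤ 0. Minimum is 17/5 at row 1 (s_1 leaves); pivot element 1.
Divide row 1 by 1; eliminate column x_2 from the other rows.
Second iteration: most negative obj-row entry is -7/5 in column s_2, so s_2 enters.
Ratio test on column s_2 — row 1: entry -2/5 ≤ 0; row 2: (29/5)/(1/5) = 29. Minimum is 29 at row 2 (x_3 leaves); pivot element 1/5.
Divide row 2 by 1/5; eliminate column s_2 from the other rows.
After both pivots, the entry at constraint row 1, column x_3 is 2.

2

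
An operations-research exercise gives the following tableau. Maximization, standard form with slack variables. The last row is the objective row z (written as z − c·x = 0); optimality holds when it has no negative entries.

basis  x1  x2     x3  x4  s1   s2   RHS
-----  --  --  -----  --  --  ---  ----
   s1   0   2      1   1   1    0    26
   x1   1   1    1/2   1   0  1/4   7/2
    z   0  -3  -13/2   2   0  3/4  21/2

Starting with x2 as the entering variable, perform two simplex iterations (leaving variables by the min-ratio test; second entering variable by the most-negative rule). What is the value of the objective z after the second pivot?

Ratio test on column x2 — row 1: 26/2 = 13; row 2: (7/2)/1 = 7/2. Minimum is 7/2 at row 2 (x1 leaves); pivot element 1.
Pivot on row 2; the z-row RHS becomes 21/2 − (-3)·(7/2) = 21.
Next entering variable (most negative z-row entry -5): x3.
Ratio test on column x3 — row 1: entry 0 ≤ 0; row 2: (7/2)/(1/2) = 7. Minimum is 7 at row 2 (x2 leaves); pivot element 1/2.
After the second pivot the z-row RHS is 21 − (-5)·7 = 56.

56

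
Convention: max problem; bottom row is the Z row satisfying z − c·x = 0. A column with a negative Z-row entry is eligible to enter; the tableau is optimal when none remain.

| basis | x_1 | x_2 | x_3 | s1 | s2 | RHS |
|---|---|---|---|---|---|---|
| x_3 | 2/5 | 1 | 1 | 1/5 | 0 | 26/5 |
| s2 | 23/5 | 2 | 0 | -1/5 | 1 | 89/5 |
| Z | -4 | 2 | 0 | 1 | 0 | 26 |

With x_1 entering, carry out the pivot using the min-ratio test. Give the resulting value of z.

954/23

Ratio test on column x_1 — row 1: (26/5)/(2/5) = 13; row 2: (89/5)/(23/5) = 89/23. Minimum is 89/23 at row 2 (s2 leaves); pivot element 23/5.
Pivot on row 2; the Z-row RHS becomes 26 − (-4)·(89/23) = 954/23.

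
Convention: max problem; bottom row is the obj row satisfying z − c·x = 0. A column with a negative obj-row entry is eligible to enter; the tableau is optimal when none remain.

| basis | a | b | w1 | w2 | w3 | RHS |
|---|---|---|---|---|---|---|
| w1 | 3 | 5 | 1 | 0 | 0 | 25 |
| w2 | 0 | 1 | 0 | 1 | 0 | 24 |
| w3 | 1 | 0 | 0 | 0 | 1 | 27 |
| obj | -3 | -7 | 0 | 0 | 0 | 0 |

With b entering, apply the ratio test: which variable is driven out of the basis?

Column b entries and ratios — w1: 25/5 = 5; w2: 24/1 = 24; w3: 0 ≤ 0, skip.
Smallest ratio is 5 in the row of w1, so w1 leaves.

w1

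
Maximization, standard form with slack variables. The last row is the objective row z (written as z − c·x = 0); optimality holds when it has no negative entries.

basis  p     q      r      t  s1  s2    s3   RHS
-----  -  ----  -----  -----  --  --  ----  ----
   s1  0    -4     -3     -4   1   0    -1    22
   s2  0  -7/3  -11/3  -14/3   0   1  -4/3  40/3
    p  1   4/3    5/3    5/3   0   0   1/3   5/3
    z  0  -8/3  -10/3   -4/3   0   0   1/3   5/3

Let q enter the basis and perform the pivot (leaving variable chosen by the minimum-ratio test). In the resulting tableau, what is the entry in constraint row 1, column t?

Ratio test on column q — row 1: entry -4 ≤ 0; row 2: entry -7/3 ≤ 0; row 3: (5/3)/(4/3) = 5/4. Minimum is 5/4 at row 3 (p leaves); pivot element 4/3.
Divide row 3 by 4/3; eliminate column q from the other rows.
Row 1 update in column t: -4 − (-4)·(5/4) = 1.

1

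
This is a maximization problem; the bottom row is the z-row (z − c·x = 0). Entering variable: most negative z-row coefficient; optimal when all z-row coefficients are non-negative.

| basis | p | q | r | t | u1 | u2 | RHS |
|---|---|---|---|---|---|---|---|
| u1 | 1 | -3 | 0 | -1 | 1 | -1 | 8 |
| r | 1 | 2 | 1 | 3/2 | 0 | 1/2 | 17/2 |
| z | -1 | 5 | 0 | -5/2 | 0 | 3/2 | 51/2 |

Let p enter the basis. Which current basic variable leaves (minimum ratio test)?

u1

Column p entries and ratios — u1: 8/1 = 8; r: (17/2)/1 = 17/2.
Smallest ratio is 8 in the row of u1, so u1 leaves.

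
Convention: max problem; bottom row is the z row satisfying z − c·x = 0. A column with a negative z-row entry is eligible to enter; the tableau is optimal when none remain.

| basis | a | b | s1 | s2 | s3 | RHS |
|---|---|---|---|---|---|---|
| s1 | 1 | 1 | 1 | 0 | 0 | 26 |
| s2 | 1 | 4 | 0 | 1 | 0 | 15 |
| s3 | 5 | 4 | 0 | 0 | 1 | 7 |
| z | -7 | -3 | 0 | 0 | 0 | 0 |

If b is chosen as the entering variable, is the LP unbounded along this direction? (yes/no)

no

Column b has positive entries in row(s) 1, 2, 3, so the ratio test bounds it — not unbounded.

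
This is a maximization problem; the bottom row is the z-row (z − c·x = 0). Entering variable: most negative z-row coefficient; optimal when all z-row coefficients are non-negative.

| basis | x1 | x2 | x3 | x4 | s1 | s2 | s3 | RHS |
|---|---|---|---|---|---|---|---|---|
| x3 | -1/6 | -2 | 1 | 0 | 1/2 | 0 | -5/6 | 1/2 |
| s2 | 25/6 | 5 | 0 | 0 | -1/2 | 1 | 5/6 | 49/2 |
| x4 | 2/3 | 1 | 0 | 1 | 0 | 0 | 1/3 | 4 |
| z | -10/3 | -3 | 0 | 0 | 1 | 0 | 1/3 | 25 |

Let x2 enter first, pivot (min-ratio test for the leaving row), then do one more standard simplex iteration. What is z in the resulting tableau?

Ratio test on column x2 — row 1: entry -2 ≤ 0; row 2: (49/2)/5 = 49/10; row 3: 4/1 = 4. Minimum is 4 at row 3 (x4 leaves); pivot element 1.
Pivot on row 3; the z-row RHS becomes 25 − (-3)·4 = 37.
Next entering variable (most negative z-row entry -4/3): x1.
Ratio test on column x1 — row 1: (17/2)/(7/6) = 51/7; row 2: (9/2)/(5/6) = 27/5; row 3: 4/(2/3) = 6. Minimum is 27/5 at row 2 (s2 leaves); pivot element 5/6.
After the second pivot the z-row RHS is 37 − (-4/3)·(27/5) = 221/5.

221/5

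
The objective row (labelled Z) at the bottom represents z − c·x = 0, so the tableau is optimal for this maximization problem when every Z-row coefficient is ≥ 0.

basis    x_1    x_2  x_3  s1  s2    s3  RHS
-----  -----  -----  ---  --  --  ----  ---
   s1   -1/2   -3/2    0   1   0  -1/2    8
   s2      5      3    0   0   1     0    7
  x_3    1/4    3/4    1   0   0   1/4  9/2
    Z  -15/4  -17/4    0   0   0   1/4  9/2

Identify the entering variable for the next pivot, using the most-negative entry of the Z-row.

x_2

Negative Z-row entries: x_1: -15/4, x_2: -17/4.
The most negative is -17/4 in column x_2, so x_2 enters.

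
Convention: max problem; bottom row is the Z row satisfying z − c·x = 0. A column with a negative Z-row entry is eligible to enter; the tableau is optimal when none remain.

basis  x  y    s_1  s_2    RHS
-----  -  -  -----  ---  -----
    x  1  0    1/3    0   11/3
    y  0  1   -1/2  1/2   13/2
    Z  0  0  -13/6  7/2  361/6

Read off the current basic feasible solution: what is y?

y is basic (row 2); its value is the RHS of that row, 13/2.

13/2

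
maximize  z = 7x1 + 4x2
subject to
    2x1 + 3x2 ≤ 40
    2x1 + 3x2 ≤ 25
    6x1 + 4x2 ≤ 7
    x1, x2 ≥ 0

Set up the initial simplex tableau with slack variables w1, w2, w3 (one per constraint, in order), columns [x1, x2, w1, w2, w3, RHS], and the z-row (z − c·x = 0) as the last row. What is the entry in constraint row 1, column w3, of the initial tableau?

Slack w3 belongs to constraint 3; its column is the unit vector e_3, so the entry in row 1 is 0.

0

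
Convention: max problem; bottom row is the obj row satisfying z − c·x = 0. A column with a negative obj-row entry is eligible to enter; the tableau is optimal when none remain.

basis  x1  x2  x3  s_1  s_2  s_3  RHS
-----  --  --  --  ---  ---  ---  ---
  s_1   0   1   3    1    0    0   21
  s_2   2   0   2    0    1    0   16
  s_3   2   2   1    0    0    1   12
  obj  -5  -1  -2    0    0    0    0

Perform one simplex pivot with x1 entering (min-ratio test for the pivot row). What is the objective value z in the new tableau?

Ratio test on column x1 — row 1: entry 0 ≤ 0; row 2: 16/2 = 8; row 3: 12/2 = 6. Minimum is 6 at row 3 (s_3 leaves); pivot element 2.
Pivot on row 3; the obj-row RHS becomes 0 − (-5)·6 = 30.

30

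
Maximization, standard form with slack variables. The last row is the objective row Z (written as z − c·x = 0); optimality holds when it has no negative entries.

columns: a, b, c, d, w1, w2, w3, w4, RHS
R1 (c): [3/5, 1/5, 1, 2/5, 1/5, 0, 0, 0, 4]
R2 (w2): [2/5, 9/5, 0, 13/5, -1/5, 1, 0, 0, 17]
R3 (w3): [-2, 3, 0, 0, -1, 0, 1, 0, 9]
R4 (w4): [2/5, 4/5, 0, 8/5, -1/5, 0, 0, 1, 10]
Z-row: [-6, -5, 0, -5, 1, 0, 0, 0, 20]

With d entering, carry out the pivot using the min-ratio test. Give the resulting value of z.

Ratio test on column d — row 1: 4/(2/5) = 10; row 2: 17/(13/5) = 85/13; row 3: entry 0 ≤ 0; row 4: 10/(8/5) = 25/4. Minimum is 25/4 at row 4 (w4 leaves); pivot element 8/5.
Pivot on row 4; the Z-row RHS becomes 20 − (-5)·(25/4) = 205/4.

205/4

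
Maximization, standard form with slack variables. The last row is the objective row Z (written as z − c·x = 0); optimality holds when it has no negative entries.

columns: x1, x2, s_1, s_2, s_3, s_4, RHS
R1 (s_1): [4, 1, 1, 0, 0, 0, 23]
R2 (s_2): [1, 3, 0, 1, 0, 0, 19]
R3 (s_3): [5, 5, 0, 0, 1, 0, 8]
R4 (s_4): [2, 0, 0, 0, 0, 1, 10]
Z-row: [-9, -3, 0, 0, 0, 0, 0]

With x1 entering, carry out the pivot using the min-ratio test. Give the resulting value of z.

Ratio test on column x1 — row 1: 23/4 = 23/4; row 2: 19/1 = 19; row 3: 8/5 = 8/5; row 4: 10/2 = 5. Minimum is 8/5 at row 3 (s_3 leaves); pivot element 5.
Pivot on row 3; the Z-row RHS becomes 0 − (-9)·(8/5) = 72/5.

72/5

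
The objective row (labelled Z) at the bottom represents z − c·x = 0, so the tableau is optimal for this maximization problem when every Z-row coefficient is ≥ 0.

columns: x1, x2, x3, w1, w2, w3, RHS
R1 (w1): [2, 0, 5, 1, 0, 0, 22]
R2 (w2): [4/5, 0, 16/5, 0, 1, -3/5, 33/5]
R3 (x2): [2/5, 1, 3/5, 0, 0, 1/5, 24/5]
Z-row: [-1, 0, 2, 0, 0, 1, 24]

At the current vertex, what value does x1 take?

0

x1 is not in the basis, so in the current basic feasible solution x1 = 0.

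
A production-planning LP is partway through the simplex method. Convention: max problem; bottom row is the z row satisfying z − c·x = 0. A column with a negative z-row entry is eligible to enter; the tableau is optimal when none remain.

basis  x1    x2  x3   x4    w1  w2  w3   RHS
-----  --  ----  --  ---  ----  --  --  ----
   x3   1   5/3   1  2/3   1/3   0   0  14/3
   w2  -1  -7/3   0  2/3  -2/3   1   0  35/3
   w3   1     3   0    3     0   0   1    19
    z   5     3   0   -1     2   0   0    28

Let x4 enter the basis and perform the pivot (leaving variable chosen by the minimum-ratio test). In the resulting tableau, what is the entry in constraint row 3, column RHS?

19/3

Ratio test on column x4 — row 1: (14/3)/(2/3) = 7; row 2: (35/3)/(2/3) = 35/2; row 3: 19/3 = 19/3. Minimum is 19/3 at row 3 (w3 leaves); pivot element 3.
Divide row 3 by 3; eliminate column x4 from the other rows.
In the new row 3, the RHS entry is the old entry divided by the pivot: 19/3 = 19/3.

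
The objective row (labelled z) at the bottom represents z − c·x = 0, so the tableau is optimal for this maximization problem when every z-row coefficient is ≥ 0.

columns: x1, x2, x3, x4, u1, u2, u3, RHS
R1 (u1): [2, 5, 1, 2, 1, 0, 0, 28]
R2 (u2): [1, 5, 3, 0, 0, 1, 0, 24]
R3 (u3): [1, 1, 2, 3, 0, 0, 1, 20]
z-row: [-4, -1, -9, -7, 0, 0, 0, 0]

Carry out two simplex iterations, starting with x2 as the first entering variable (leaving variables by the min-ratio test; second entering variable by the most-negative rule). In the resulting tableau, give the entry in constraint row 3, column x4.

Ratio test on column x2 — row 1: 28/5 = 28/5; row 2: 24/5 = 24/5; row 3: 20/1 = 20. Minimum is 24/5 at row 2 (u2 leaves); pivot element 5.
Divide row 2 by 5; eliminate column x2 from the other rows.
Second iteration: most negative z-row entry is -42/5 in column x3, so x3 enters.
Ratio test on column x3 — row 1: entry -2 ≤ 0; row 2: (24/5)/(3/5) = 8; row 3: (76/5)/(7/5) = 76/7. Minimum is 8 at row 2 (x2 leaves); pivot element 3/5.
Divide row 2 by 3/5; eliminate column x3 from the other rows.
After both pivots, the entry at constraint row 3, column x4 is 3.

3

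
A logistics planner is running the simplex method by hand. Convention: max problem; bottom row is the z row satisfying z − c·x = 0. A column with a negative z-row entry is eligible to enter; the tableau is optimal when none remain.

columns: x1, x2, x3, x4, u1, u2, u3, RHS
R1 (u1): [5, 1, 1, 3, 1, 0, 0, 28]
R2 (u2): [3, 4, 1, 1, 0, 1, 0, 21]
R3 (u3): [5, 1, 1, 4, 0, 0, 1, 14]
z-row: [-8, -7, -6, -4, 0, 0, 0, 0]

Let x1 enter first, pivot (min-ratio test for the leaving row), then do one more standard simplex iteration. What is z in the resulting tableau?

Ratio test on column x1 — row 1: 28/5 = 28/5; row 2: 21/3 = 7; row 3: 14/5 = 14/5. Minimum is 14/5 at row 3 (u3 leaves); pivot element 5.
Pivot on row 3; the z-row RHS becomes 0 − (-8)·(14/5) = 112/5.
Next entering variable (most negative z-row entry -27/5): x2.
Ratio test on column x2 — row 1: entry 0 ≤ 0; row 2: (63/5)/(17/5) = 63/17; row 3: (14/5)/(1/5) = 14. Minimum is 63/17 at row 2 (u2 leaves); pivot element 17/5.
After the second pivot the z-row RHS is 112/5 − (-27/5)·(63/17) = 721/17.

721/17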